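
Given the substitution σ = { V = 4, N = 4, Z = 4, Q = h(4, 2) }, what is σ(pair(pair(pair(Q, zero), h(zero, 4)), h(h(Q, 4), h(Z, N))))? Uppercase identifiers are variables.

pair(pair(pair(h(4, 2), zero), h(zero, 4)), h(h(h(4, 2), 4), h(4, 4)))

Replace each occurrence of N with 4.
Replace each occurrence of Z with 4.
Replace each occurrence of Q with h(4, 2).
Result: pair(pair(pair(h(4, 2), zero), h(zero, 4)), h(h(h(4, 2), 4), h(4, 4))).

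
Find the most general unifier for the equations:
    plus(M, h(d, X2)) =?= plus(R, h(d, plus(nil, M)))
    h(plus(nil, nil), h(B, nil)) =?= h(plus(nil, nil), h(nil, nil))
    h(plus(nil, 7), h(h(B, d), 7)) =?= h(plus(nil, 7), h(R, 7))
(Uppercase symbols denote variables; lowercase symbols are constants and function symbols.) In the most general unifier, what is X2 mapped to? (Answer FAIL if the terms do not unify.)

Decompose plus/2: M =?= R,  h(d, X2) =?= h(d, plus(nil, M)).
Bind M := R; substituting into the one remaining equation that mentions M gives: h(d, X2) =?= h(d, plus(nil, R)).
Decompose h/2: d =?= d,  X2 =?= plus(nil, R).
Delete trivial equation d =?= d.
Bind X2 := plus(nil, R); no other remaining equation mentions X2.
Decompose h/2: plus(nil, nil) =?= plus(nil, nil),  h(B, nil) =?= h(nil, nil).
Delete trivial equation plus(nil, nil) =?= plus(nil, nil).
Decompose h/2: B =?= nil,  nil =?= nil.
Bind B := nil; substituting into the one remaining equation that mentions B gives: h(plus(nil, 7), h(h(nil, d), 7)) =?= h(plus(nil, 7), h(R, 7)).
Delete trivial equation nil =?= nil.
Decompose h/2: plus(nil, 7) =?= plus(nil, 7),  h(h(nil, d), 7) =?= h(R, 7).
Delete trivial equation plus(nil, 7) =?= plus(nil, 7).
Decompose h/2: h(nil, d) =?= R,  7 =?= 7.
Bind R := h(nil, d); no other remaining equation mentions R. Substituting into the earlier bindings gives M := h(nil, d), X2 := plus(nil, h(nil, d)).
Delete trivial equation 7 =?= 7.
MGU = { M := h(nil, d), X2 := plus(nil, h(nil, d)), B := nil, R := h(nil, d) }, so X2 := plus(nil, h(nil, d)).

plus(nil, h(nil, d))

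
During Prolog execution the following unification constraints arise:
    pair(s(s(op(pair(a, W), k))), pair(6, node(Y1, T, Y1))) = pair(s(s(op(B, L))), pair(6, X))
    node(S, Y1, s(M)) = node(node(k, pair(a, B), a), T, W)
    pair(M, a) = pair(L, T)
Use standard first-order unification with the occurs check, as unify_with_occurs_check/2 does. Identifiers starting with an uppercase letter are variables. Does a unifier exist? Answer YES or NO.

YES

Decompose pair/2: s(s(op(pair(a, W), k))) = s(s(op(B, L))),  pair(6, node(Y1, T, Y1)) = pair(6, X).
Decompose s/1: s(op(pair(a, W), k)) = s(op(B, L)).
Decompose s/1: op(pair(a, W), k) = op(B, L).
Decompose op/2: pair(a, W) = B,  k = L.
Bind B := pair(a, W); substituting into the one remaining equation that mentions B gives: node(S, Y1, s(M)) = node(node(k, pair(a, pair(a, W)), a), T, W).
Bind L := k; substituting into the one remaining equation that mentions L gives: pair(M, a) = pair(k, T).
Decompose pair/2: 6 = 6,  node(Y1, T, Y1) = X.
Delete trivial equation 6 = 6.
Bind X := node(Y1, T, Y1); no other remaining equation mentions X.
Decompose node/3: S = node(k, pair(a, pair(a, W)), a),  Y1 = T,  s(M) = W.
Bind S := node(k, pair(a, pair(a, W)), a); no other remaining equation mentions S.
Bind Y1 := T; no other remaining equation mentions Y1. Substituting into the earlier binding gives X := node(T, T, T).
Bind W := s(M); no other remaining equation mentions W. Substituting into the earlier bindings gives B := pair(a, s(M)), S := node(k, pair(a, pair(a, s(M))), a).
Decompose pair/2: M = k,  a = T.
Bind M := k; no other remaining equation mentions M. Substituting into the earlier bindings gives B := pair(a, s(k)), S := node(k, pair(a, pair(a, s(k))), a), W := s(k).
Bind T := a. Substituting into the earlier bindings gives X := node(a, a, a), Y1 := a.
No equations remain and no clash or occurs-check failure arose, so a unifier exists.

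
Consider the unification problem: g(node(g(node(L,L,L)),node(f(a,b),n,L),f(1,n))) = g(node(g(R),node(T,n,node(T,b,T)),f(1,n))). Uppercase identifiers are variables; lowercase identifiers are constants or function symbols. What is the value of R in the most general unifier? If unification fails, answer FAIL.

Decompose g/1: node(g(node(L,L,L)),node(f(a,b),n,L),f(1,n)) = node(g(R),node(T,n,node(T,b,T)),f(1,n)).
Decompose node/3: g(node(L,L,L)) = g(R),  node(f(a,b),n,L) = node(T,n,node(T,b,T)),  f(1,n) = f(1,n).
Decompose g/1: node(L,L,L) = R.
Bind R := node(L,L,L); no other remaining equation mentions R.
Decompose node/3: f(a,b) = T,  n = n,  L = node(T,b,T).
Bind T := f(a,b); substituting into the one remaining equation that mentions T gives: L = node(f(a,b),b,f(a,b)).
Delete trivial equation n = n.
Bind L := node(f(a,b),b,f(a,b)); no other remaining equation mentions L. Substituting into the earlier binding gives R := node(node(f(a,b),b,f(a,b)),node(f(a,b),b,f(a,b)),node(f(a,b),b,f(a,b))).
Delete trivial equation f(1,n) = f(1,n).
MGU = { R -> node(node(f(a,b),b,f(a,b)),node(f(a,b),b,f(a,b)),node(f(a,b),b,f(a,b))), T -> f(a,b), L -> node(f(a,b),b,f(a,b)) }, so R -> node(node(f(a,b),b,f(a,b)),node(f(a,b),b,f(a,b)),node(f(a,b),b,f(a,b))).

node(node(f(a,b),b,f(a,b)),node(f(a,b),b,f(a,b)),node(f(a,b),b,f(a,b)))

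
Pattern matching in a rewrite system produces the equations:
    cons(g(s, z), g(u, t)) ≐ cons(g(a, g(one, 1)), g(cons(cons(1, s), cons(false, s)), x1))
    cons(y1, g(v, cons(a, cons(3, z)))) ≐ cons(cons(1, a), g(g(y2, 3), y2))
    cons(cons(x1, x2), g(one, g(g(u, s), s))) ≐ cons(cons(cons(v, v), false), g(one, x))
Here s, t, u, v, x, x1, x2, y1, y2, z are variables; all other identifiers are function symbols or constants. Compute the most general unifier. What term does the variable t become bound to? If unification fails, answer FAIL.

cons(g(cons(a, cons(3, g(one, 1))), 3), g(cons(a, cons(3, g(one, 1))), 3))

Decompose cons/2: g(s, z) ≐ g(a, g(one, 1)),  g(u, t) ≐ g(cons(cons(1, s), cons(false, s)), x1).
Decompose g/2: s ≐ a,  z ≐ g(one, 1).
Bind s := a; substituting into the 2 remaining equations that mention s gives: g(u, t) ≐ g(cons(cons(1, a), cons(false, a)), x1),  cons(cons(x1, x2), g(one, g(g(u, a), a))) ≐ cons(cons(cons(v, v), false), g(one, x)).
Bind z := g(one, 1); substituting into the one remaining equation that mentions z gives: cons(y1, g(v, cons(a, cons(3, g(one, 1))))) ≐ cons(cons(1, a), g(g(y2, 3), y2)).
Decompose g/2: u ≐ cons(cons(1, a), cons(false, a)),  t ≐ x1.
Bind u := cons(cons(1, a), cons(false, a)); substituting into the one remaining equation that mentions u gives: cons(cons(x1, x2), g(one, g(g(cons(cons(1, a), cons(false, a)), a), a))) ≐ cons(cons(cons(v, v), false), g(one, x)).
Bind t := x1; no other remaining equation mentions t.
Decompose cons/2: y1 ≐ cons(1, a),  g(v, cons(a, cons(3, g(one, 1)))) ≐ g(g(y2, 3), y2).
Bind y1 := cons(1, a); no other remaining equation mentions y1.
Decompose g/2: v ≐ g(y2, 3),  cons(a, cons(3, g(one, 1))) ≐ y2.
Bind v := g(y2, 3); substituting into the one remaining equation that mentions v gives: cons(cons(x1, x2), g(one, g(g(cons(cons(1, a), cons(false, a)), a), a))) ≐ cons(cons(cons(g(y2, 3), g(y2, 3)), false), g(one, x)).
Bind y2 := cons(a, cons(3, g(one, 1))); substituting into the remaining equation gives: cons(cons(x1, x2), g(one, g(g(cons(cons(1, a), cons(false, a)), a), a))) ≐ cons(cons(cons(g(cons(a, cons(3, g(one, 1))), 3), g(cons(a, cons(3, g(one, 1))), 3)), false), g(one, x)). Substituting into the earlier binding gives v := g(cons(a, cons(3, g(one, 1))), 3).
Decompose cons/2: cons(x1, x2) ≐ cons(cons(g(cons(a, cons(3, g(one, 1))), 3), g(cons(a, cons(3, g(one, 1))), 3)), false),  g(one, g(g(cons(cons(1, a), cons(false, a)), a), a)) ≐ g(one, x).
Decompose cons/2: x1 ≐ cons(g(cons(a, cons(3, g(one, 1))), 3), g(cons(a, cons(3, g(one, 1))), 3)),  x2 ≐ false.
Bind x1 := cons(g(cons(a, cons(3, g(one, 1))), 3), g(cons(a, cons(3, g(one, 1))), 3)); no other remaining equation mentions x1. Substituting into the earlier binding gives t := cons(g(cons(a, cons(3, g(one, 1))), 3), g(cons(a, cons(3, g(one, 1))), 3)).
Bind x2 := false; no other remaining equation mentions x2.
Decompose g/2: one ≐ one,  g(g(cons(cons(1, a), cons(false, a)), a), a) ≐ x.
Delete trivial equation one ≐ one.
Bind x := g(g(cons(cons(1, a), cons(false, a)), a), a).
MGU = { s -> a, z -> g(one, 1), u -> cons(cons(1, a), cons(false, a)), t -> cons(g(cons(a, cons(3, g(one, 1))), 3), g(cons(a, cons(3, g(one, 1))), 3)), y1 -> cons(1, a), v -> g(cons(a, cons(3, g(one, 1))), 3), y2 -> cons(a, cons(3, g(one, 1))), x1 -> cons(g(cons(a, cons(3, g(one, 1))), 3), g(cons(a, cons(3, g(one, 1))), 3)), x2 -> false, x -> g(g(cons(cons(1, a), cons(false, a)), a), a) }, so t -> cons(g(cons(a, cons(3, g(one, 1))), 3), g(cons(a, cons(3, g(one, 1))), 3)).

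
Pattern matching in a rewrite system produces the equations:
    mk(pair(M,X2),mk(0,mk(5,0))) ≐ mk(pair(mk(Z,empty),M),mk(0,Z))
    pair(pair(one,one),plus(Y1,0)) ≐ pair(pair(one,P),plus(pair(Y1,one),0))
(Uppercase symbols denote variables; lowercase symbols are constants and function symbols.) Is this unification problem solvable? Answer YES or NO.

NO

Decompose mk/2: pair(M,X2) ≐ pair(mk(Z,empty),M),  mk(0,mk(5,0)) ≐ mk(0,Z).
Decompose pair/2: M ≐ mk(Z,empty),  X2 ≐ M.
Bind M := mk(Z,empty); substituting into the one remaining equation that mentions M gives: X2 ≐ mk(Z,empty).
Bind X2 := mk(Z,empty); no other remaining equation mentions X2.
Decompose mk/2: 0 ≐ 0,  mk(5,0) ≐ Z.
Delete trivial equation 0 ≐ 0.
Bind Z := mk(5,0); no other remaining equation mentions Z. Substituting into the earlier bindings gives M := mk(mk(5,0),empty), X2 := mk(mk(5,0),empty).
Decompose pair/2: pair(one,one) ≐ pair(one,P),  plus(Y1,0) ≐ plus(pair(Y1,one),0).
Decompose pair/2: one ≐ one,  one ≐ P.
Delete trivial equation one ≐ one.
Bind P := one; no other remaining equation mentions P.
Decompose plus/2: Y1 ≐ pair(Y1,one),  0 ≐ 0.
Occurs check fails: Y1 occurs in pair(Y1,one); the equation Y1 ≐ pair(Y1,one) has no finite solution.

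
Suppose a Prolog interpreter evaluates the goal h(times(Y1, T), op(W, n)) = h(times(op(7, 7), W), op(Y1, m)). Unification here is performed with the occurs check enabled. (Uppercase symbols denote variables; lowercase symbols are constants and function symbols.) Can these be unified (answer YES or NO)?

NO

Decompose h/2: times(Y1, T) = times(op(7, 7), W),  op(W, n) = op(Y1, m).
Decompose times/2: Y1 = op(7, 7),  T = W.
Bind Y1 := op(7, 7); substituting into the one remaining equation that mentions Y1 gives: op(W, n) = op(op(7, 7), m).
Bind T := W; no other remaining equation mentions T.
Decompose op/2: W = op(7, 7),  n = m.
Bind W := op(7, 7); no other remaining equation mentions W. Substituting into the earlier binding gives T := op(7, 7).
Clash: constants n and m differ; no unifier exists.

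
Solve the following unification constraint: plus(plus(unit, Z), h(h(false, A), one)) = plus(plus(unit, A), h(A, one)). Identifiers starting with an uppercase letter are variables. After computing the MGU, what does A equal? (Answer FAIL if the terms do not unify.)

Decompose plus/2: plus(unit, Z) = plus(unit, A),  h(h(false, A), one) = h(A, one).
Decompose plus/2: unit = unit,  Z = A.
Delete trivial equation unit = unit.
Bind Z := A; no other remaining equation mentions Z.
Decompose h/2: h(false, A) = A,  one = one.
Occurs check fails: A occurs in h(false, A); the equation A = h(false, A) has no finite solution.

FAIL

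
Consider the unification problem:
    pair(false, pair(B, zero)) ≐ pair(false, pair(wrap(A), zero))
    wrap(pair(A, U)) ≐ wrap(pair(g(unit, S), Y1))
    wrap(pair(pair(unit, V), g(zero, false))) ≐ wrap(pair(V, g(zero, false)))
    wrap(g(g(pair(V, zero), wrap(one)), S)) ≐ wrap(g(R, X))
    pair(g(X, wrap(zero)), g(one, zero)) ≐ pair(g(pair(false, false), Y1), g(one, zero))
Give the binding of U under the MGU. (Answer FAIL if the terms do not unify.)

Decompose pair/2: false ≐ false,  pair(B, zero) ≐ pair(wrap(A), zero).
Delete trivial equation false ≐ false.
Decompose pair/2: B ≐ wrap(A),  zero ≐ zero.
Bind B := wrap(A); no other remaining equation mentions B.
Delete trivial equation zero ≐ zero.
Decompose wrap/1: pair(A, U) ≐ pair(g(unit, S), Y1).
Decompose pair/2: A ≐ g(unit, S),  U ≐ Y1.
Bind A := g(unit, S); no other remaining equation mentions A. Substituting into the earlier binding gives B := wrap(g(unit, S)).
Bind U := Y1; no other remaining equation mentions U.
Decompose wrap/1: pair(pair(unit, V), g(zero, false)) ≐ pair(V, g(zero, false)).
Decompose pair/2: pair(unit, V) ≐ V,  g(zero, false) ≐ g(zero, false).
Occurs check fails: V occurs in pair(unit, V); the equation V ≐ pair(unit, V) has no finite solution.

FAIL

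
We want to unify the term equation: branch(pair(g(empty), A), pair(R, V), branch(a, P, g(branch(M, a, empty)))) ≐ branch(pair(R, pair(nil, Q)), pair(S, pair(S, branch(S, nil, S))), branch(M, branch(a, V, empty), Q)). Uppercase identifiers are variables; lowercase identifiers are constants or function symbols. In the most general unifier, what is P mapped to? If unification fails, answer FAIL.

Decompose branch/3: pair(g(empty), A) ≐ pair(R, pair(nil, Q)),  pair(R, V) ≐ pair(S, pair(S, branch(S, nil, S))),  branch(a, P, g(branch(M, a, empty))) ≐ branch(M, branch(a, V, empty), Q).
Decompose pair/2: g(empty) ≐ R,  A ≐ pair(nil, Q).
Bind R := g(empty); substituting into the one remaining equation that mentions R gives: pair(g(empty), V) ≐ pair(S, pair(S, branch(S, nil, S))).
Bind A := pair(nil, Q); no other remaining equation mentions A.
Decompose pair/2: g(empty) ≐ S,  V ≐ pair(S, branch(S, nil, S)).
Bind S := g(empty); substituting into the one remaining equation that mentions S gives: V ≐ pair(g(empty), branch(g(empty), nil, g(empty))).
Bind V := pair(g(empty), branch(g(empty), nil, g(empty))); substituting into the remaining equation gives: branch(a, P, g(branch(M, a, empty))) ≐ branch(M, branch(a, pair(g(empty), branch(g(empty), nil, g(empty))), empty), Q).
Decompose branch/3: a ≐ M,  P ≐ branch(a, pair(g(empty), branch(g(empty), nil, g(empty))), empty),  g(branch(M, a, empty)) ≐ Q.
Bind M := a; substituting into the one remaining equation that mentions M gives: g(branch(a, a, empty)) ≐ Q.
Bind P := branch(a, pair(g(empty), branch(g(empty), nil, g(empty))), empty); no other remaining equation mentions P.
Bind Q := g(branch(a, a, empty)). Substituting into the earlier binding gives A := pair(nil, g(branch(a, a, empty))).
MGU = { R ↦ g(empty), A ↦ pair(nil, g(branch(a, a, empty))), S ↦ g(empty), V ↦ pair(g(empty), branch(g(empty), nil, g(empty))), M ↦ a, P ↦ branch(a, pair(g(empty), branch(g(empty), nil, g(empty))), empty), Q ↦ g(branch(a, a, empty)) }, so P ↦ branch(a, pair(g(empty), branch(g(empty), nil, g(empty))), empty).

branch(a, pair(g(empty), branch(g(empty), nil, g(empty))), empty)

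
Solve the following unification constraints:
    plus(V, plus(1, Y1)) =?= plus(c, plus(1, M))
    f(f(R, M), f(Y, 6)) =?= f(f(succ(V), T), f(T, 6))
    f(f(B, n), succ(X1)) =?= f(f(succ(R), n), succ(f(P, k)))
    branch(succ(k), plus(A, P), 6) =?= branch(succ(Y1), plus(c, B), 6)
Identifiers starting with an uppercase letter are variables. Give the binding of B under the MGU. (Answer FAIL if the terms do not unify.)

Decompose plus/2: V =?= c,  plus(1, Y1) =?= plus(1, M).
Bind V := c; substituting into the one remaining equation that mentions V gives: f(f(R, M), f(Y, 6)) =?= f(f(succ(c), T), f(T, 6)).
Decompose plus/2: 1 =?= 1,  Y1 =?= M.
Delete trivial equation 1 =?= 1.
Bind Y1 := M; substituting into the one remaining equation that mentions Y1 gives: branch(succ(k), plus(A, P), 6) =?= branch(succ(M), plus(c, B), 6).
Decompose f/2: f(R, M) =?= f(succ(c), T),  f(Y, 6) =?= f(T, 6).
Decompose f/2: R =?= succ(c),  M =?= T.
Bind R := succ(c); substituting into the one remaining equation that mentions R gives: f(f(B, n), succ(X1)) =?= f(f(succ(succ(c)), n), succ(f(P, k))).
Bind M := T; substituting into the one remaining equation that mentions M gives: branch(succ(k), plus(A, P), 6) =?= branch(succ(T), plus(c, B), 6). Substituting into the earlier binding gives Y1 := T.
Decompose f/2: Y =?= T,  6 =?= 6.
Bind Y := T; no other remaining equation mentions Y.
Delete trivial equation 6 =?= 6.
Decompose f/2: f(B, n) =?= f(succ(succ(c)), n),  succ(X1) =?= succ(f(P, k)).
Decompose f/2: B =?= succ(succ(c)),  n =?= n.
Bind B := succ(succ(c)); substituting into the one remaining equation that mentions B gives: branch(succ(k), plus(A, P), 6) =?= branch(succ(T), plus(c, succ(succ(c))), 6).
Delete trivial equation n =?= n.
Decompose succ/1: X1 =?= f(P, k).
Bind X1 := f(P, k); no other remaining equation mentions X1.
Decompose branch/3: succ(k) =?= succ(T),  plus(A, P) =?= plus(c, succ(succ(c))),  6 =?= 6.
Decompose succ/1: k =?= T.
Bind T := k; no other remaining equation mentions T. Substituting into the earlier bindings gives Y1 := k, M := k, Y := k.
Decompose plus/2: A =?= c,  P =?= succ(succ(c)).
Bind A := c; no other remaining equation mentions A.
Bind P := succ(succ(c)); no other remaining equation mentions P. Substituting into the earlier binding gives X1 := f(succ(succ(c)), k).
Delete trivial equation 6 =?= 6.
MGU = { V := c, Y1 := k, R := succ(c), M := k, Y := k, B := succ(succ(c)), X1 := f(succ(succ(c)), k), T := k, A := c, P := succ(succ(c)) }, so B := succ(succ(c)).

succ(succ(c))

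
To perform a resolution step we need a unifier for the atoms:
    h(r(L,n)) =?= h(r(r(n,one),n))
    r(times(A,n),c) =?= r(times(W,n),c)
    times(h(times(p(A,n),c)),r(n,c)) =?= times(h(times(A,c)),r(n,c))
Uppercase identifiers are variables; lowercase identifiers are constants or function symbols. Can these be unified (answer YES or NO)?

NO

Decompose h/1: r(L,n) =?= r(r(n,one),n).
Decompose r/2: L =?= r(n,one),  n =?= n.
Bind L := r(n,one); no other remaining equation mentions L.
Delete trivial equation n =?= n.
Decompose r/2: times(A,n) =?= times(W,n),  c =?= c.
Decompose times/2: A =?= W,  n =?= n.
Bind A := W; substituting into the one remaining equation that mentions A gives: times(h(times(p(W,n),c)),r(n,c)) =?= times(h(times(W,c)),r(n,c)).
Delete trivial equation n =?= n.
Delete trivial equation c =?= c.
Decompose times/2: h(times(p(W,n),c)) =?= h(times(W,c)),  r(n,c) =?= r(n,c).
Decompose h/1: times(p(W,n),c) =?= times(W,c).
Decompose times/2: p(W,n) =?= W,  c =?= c.
Occurs check fails: W occurs in p(W,n); the equation W =?= p(W,n) has no finite solution.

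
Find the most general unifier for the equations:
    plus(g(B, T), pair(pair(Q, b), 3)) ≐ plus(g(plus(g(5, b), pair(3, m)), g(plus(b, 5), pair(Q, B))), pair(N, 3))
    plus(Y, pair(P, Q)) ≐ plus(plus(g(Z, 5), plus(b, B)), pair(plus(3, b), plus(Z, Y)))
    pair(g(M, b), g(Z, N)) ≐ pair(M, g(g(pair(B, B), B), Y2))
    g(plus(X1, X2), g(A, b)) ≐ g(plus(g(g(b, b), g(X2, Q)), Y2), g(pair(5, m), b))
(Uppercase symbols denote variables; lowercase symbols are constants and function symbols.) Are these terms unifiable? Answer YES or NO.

NO

Decompose plus/2: g(B, T) ≐ g(plus(g(5, b), pair(3, m)), g(plus(b, 5), pair(Q, B))),  pair(pair(Q, b), 3) ≐ pair(N, 3).
Decompose g/2: B ≐ plus(g(5, b), pair(3, m)),  T ≐ g(plus(b, 5), pair(Q, B)).
Bind B := plus(g(5, b), pair(3, m)); substituting into the 3 remaining equations that mention B gives: T ≐ g(plus(b, 5), pair(Q, plus(g(5, b), pair(3, m)))),  plus(Y, pair(P, Q)) ≐ plus(plus(g(Z, 5), plus(b, plus(g(5, b), pair(3, m)))), pair(plus(3, b), plus(Z, Y))),  pair(g(M, b), g(Z, N)) ≐ pair(M, g(g(pair(plus(g(5, b), pair(3, m)), plus(g(5, b), pair(3, m))), plus(g(5, b), pair(3, m))), Y2)).
Bind T := g(plus(b, 5), pair(Q, plus(g(5, b), pair(3, m)))); no other remaining equation mentions T.
Decompose pair/2: pair(Q, b) ≐ N,  3 ≐ 3.
Bind N := pair(Q, b); substituting into the one remaining equation that mentions N gives: pair(g(M, b), g(Z, pair(Q, b))) ≐ pair(M, g(g(pair(plus(g(5, b), pair(3, m)), plus(g(5, b), pair(3, m))), plus(g(5, b), pair(3, m))), Y2)).
Delete trivial equation 3 ≐ 3.
Decompose plus/2: Y ≐ plus(g(Z, 5), plus(b, plus(g(5, b), pair(3, m)))),  pair(P, Q) ≐ pair(plus(3, b), plus(Z, Y)).
Bind Y := plus(g(Z, 5), plus(b, plus(g(5, b), pair(3, m)))); substituting into the one remaining equation that mentions Y gives: pair(P, Q) ≐ pair(plus(3, b), plus(Z, plus(g(Z, 5), plus(b, plus(g(5, b), pair(3, m)))))).
Decompose pair/2: P ≐ plus(3, b),  Q ≐ plus(Z, plus(g(Z, 5), plus(b, plus(g(5, b), pair(3, m))))).
Bind P := plus(3, b); no other remaining equation mentions P.
Bind Q := plus(Z, plus(g(Z, 5), plus(b, plus(g(5, b), pair(3, m))))); substituting into the remaining equations gives: pair(g(M, b), g(Z, pair(plus(Z, plus(g(Z, 5), plus(b, plus(g(5, b), pair(3, m))))), b))) ≐ pair(M, g(g(pair(plus(g(5, b), pair(3, m)), plus(g(5, b), pair(3, m))), plus(g(5, b), pair(3, m))), Y2)),  g(plus(X1, X2), g(A, b)) ≐ g(plus(g(g(b, b), g(X2, plus(Z, plus(g(Z, 5), plus(b, plus(g(5, b), pair(3, m))))))), Y2), g(pair(5, m), b)). Substituting into the earlier bindings gives T := g(plus(b, 5), pair(plus(Z, plus(g(Z, 5), plus(b, plus(g(5, b), pair(3, m))))), plus(g(5, b), pair(3, m)))), N := pair(plus(Z, plus(g(Z, 5), plus(b, plus(g(5, b), pair(3, m))))), b).
Decompose pair/2: g(M, b) ≐ M,  g(Z, pair(plus(Z, plus(g(Z, 5), plus(b, plus(g(5, b), pair(3, m))))), b)) ≐ g(g(pair(plus(g(5, b), pair(3, m)), plus(g(5, b), pair(3, m))), plus(g(5, b), pair(3, m))), Y2).
Occurs check fails: M occurs in g(M, b); the equation M ≐ g(M, b) has no finite solution.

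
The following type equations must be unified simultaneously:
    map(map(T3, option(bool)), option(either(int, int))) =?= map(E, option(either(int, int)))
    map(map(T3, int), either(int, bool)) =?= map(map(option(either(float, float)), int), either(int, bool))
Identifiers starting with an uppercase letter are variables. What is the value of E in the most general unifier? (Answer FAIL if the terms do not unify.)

Decompose map/2: map(T3, option(bool)) =?= E,  option(either(int, int)) =?= option(either(int, int)).
Bind E := map(T3, option(bool)); no other remaining equation mentions E.
Delete trivial equation option(either(int, int)) =?= option(either(int, int)).
Decompose map/2: map(T3, int) =?= map(option(either(float, float)), int),  either(int, bool) =?= either(int, bool).
Decompose map/2: T3 =?= option(either(float, float)),  int =?= int.
Bind T3 := option(either(float, float)); no other remaining equation mentions T3. Substituting into the earlier binding gives E := map(option(either(float, float)), option(bool)).
Delete trivial equation int =?= int.
Delete trivial equation either(int, bool) =?= either(int, bool).
MGU = { E := map(option(either(float, float)), option(bool)), T3 := option(either(float, float)) }, so E := map(option(either(float, float)), option(bool)).

map(option(either(float, float)), option(bool))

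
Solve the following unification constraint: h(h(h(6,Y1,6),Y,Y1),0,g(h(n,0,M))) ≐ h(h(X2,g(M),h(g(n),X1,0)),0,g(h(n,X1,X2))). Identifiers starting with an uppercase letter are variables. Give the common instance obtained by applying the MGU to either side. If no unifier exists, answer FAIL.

h(h(h(6,h(g(n),0,0),6),g(h(6,h(g(n),0,0),6)),h(g(n),0,0)),0,g(h(n,0,h(6,h(g(n),0,0),6))))

Decompose h/3: h(h(6,Y1,6),Y,Y1) ≐ h(X2,g(M),h(g(n),X1,0)),  0 ≐ 0,  g(h(n,0,M)) ≐ g(h(n,X1,X2)).
Decompose h/3: h(6,Y1,6) ≐ X2,  Y ≐ g(M),  Y1 ≐ h(g(n),X1,0).
Bind X2 := h(6,Y1,6); substituting into the one remaining equation that mentions X2 gives: g(h(n,0,M)) ≐ g(h(n,X1,h(6,Y1,6))).
Bind Y := g(M); no other remaining equation mentions Y.
Bind Y1 := h(g(n),X1,0); substituting into the one remaining equation that mentions Y1 gives: g(h(n,0,M)) ≐ g(h(n,X1,h(6,h(g(n),X1,0),6))). Substituting into the earlier binding gives X2 := h(6,h(g(n),X1,0),6).
Delete trivial equation 0 ≐ 0.
Decompose g/1: h(n,0,M) ≐ h(n,X1,h(6,h(g(n),X1,0),6)).
Decompose h/3: n ≐ n,  0 ≐ X1,  M ≐ h(6,h(g(n),X1,0),6).
Delete trivial equation n ≐ n.
Bind X1 := 0; substituting into the remaining equation gives: M ≐ h(6,h(g(n),0,0),6). Substituting into the earlier bindings gives X2 := h(6,h(g(n),0,0),6), Y1 := h(g(n),0,0).
Bind M := h(6,h(g(n),0,0),6). Substituting into the earlier binding gives Y := g(h(6,h(g(n),0,0),6)).
Applying the MGU to either side gives h(h(h(6,h(g(n),0,0),6),g(h(6,h(g(n),0,0),6)),h(g(n),0,0)),0,g(h(n,0,h(6,h(g(n),0,0),6)))).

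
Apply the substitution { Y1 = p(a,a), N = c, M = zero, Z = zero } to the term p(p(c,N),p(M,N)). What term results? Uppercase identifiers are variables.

Replace each occurrence of N with c.
Replace each occurrence of M with zero.
Result: p(p(c,c),p(zero,c)).

p(p(c,c),p(zero,c))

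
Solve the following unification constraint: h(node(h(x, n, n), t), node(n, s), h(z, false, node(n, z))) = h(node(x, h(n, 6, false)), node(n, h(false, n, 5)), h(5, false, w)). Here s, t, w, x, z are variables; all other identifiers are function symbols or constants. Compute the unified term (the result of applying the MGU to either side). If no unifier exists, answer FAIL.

Decompose h/3: node(h(x, n, n), t) = node(x, h(n, 6, false)),  node(n, s) = node(n, h(false, n, 5)),  h(z, false, node(n, z)) = h(5, false, w).
Decompose node/2: h(x, n, n) = x,  t = h(n, 6, false).
Occurs check fails: x occurs in h(x, n, n); the equation x = h(x, n, n) has no finite solution.

FAIL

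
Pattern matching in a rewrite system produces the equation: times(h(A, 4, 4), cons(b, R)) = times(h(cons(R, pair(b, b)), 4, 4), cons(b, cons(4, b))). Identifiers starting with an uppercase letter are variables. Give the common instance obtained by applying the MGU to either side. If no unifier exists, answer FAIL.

Decompose times/2: h(A, 4, 4) = h(cons(R, pair(b, b)), 4, 4),  cons(b, R) = cons(b, cons(4, b)).
Decompose h/3: A = cons(R, pair(b, b)),  4 = 4,  4 = 4.
Bind A := cons(R, pair(b, b)); no other remaining equation mentions A.
Delete trivial equation 4 = 4.
Delete trivial equation 4 = 4.
Decompose cons/2: b = b,  R = cons(4, b).
Delete trivial equation b = b.
Bind R := cons(4, b). Substituting into the earlier binding gives A := cons(cons(4, b), pair(b, b)).
Applying the MGU to either side gives times(h(cons(cons(4, b), pair(b, b)), 4, 4), cons(b, cons(4, b))).

times(h(cons(cons(4, b), pair(b, b)), 4, 4), cons(b, cons(4, b)))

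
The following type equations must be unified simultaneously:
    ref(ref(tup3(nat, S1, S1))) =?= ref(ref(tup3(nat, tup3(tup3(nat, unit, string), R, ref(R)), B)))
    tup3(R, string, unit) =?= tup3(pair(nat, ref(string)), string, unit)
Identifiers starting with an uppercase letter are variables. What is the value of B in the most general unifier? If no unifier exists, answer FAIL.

tup3(tup3(nat, unit, string), pair(nat, ref(string)), ref(pair(nat, ref(string))))

Decompose ref/1: ref(tup3(nat, S1, S1)) =?= ref(tup3(nat, tup3(tup3(nat, unit, string), R, ref(R)), B)).
Decompose ref/1: tup3(nat, S1, S1) =?= tup3(nat, tup3(tup3(nat, unit, string), R, ref(R)), B).
Decompose tup3/3: nat =?= nat,  S1 =?= tup3(tup3(nat, unit, string), R, ref(R)),  S1 =?= B.
Delete trivial equation nat =?= nat.
Bind S1 := tup3(tup3(nat, unit, string), R, ref(R)); substituting into the one remaining equation that mentions S1 gives: tup3(tup3(nat, unit, string), R, ref(R)) =?= B.
Bind B := tup3(tup3(nat, unit, string), R, ref(R)); no other remaining equation mentions B.
Decompose tup3/3: R =?= pair(nat, ref(string)),  string =?= string,  unit =?= unit.
Bind R := pair(nat, ref(string)); no other remaining equation mentions R. Substituting into the earlier bindings gives S1 := tup3(tup3(nat, unit, string), pair(nat, ref(string)), ref(pair(nat, ref(string)))), B := tup3(tup3(nat, unit, string), pair(nat, ref(string)), ref(pair(nat, ref(string)))).
Delete trivial equation string =?= string.
Delete trivial equation unit =?= unit.
MGU = { S1 := tup3(tup3(nat, unit, string), pair(nat, ref(string)), ref(pair(nat, ref(string)))), B := tup3(tup3(nat, unit, string), pair(nat, ref(string)), ref(pair(nat, ref(string)))), R := pair(nat, ref(string)) }, so B := tup3(tup3(nat, unit, string), pair(nat, ref(string)), ref(pair(nat, ref(string)))).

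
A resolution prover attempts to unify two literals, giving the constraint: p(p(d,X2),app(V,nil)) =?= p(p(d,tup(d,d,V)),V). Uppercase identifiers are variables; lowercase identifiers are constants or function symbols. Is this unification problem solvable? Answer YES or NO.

NO

Decompose p/2: p(d,X2) =?= p(d,tup(d,d,V)),  app(V,nil) =?= V.
Decompose p/2: d =?= d,  X2 =?= tup(d,d,V).
Delete trivial equation d =?= d.
Bind X2 := tup(d,d,V); no other remaining equation mentions X2.
Occurs check fails: V occurs in app(V,nil); the equation V =?= app(V,nil) has no finite solution.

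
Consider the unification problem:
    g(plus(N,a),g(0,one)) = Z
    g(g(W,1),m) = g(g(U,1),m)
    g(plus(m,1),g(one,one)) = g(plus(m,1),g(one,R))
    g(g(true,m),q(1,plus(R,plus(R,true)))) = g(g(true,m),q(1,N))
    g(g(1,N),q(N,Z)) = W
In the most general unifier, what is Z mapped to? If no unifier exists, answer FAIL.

Bind Z := g(plus(N,a),g(0,one)); substituting into the one remaining equation that mentions Z gives: g(g(1,N),q(N,g(plus(N,a),g(0,one)))) = W.
Decompose g/2: g(W,1) = g(U,1),  m = m.
Decompose g/2: W = U,  1 = 1.
Bind W := U; substituting into the one remaining equation that mentions W gives: g(g(1,N),q(N,g(plus(N,a),g(0,one)))) = U.
Delete trivial equation 1 = 1.
Delete trivial equation m = m.
Decompose g/2: plus(m,1) = plus(m,1),  g(one,one) = g(one,R).
Delete trivial equation plus(m,1) = plus(m,1).
Decompose g/2: one = one,  one = R.
Delete trivial equation one = one.
Bind R := one; substituting into the one remaining equation that mentions R gives: g(g(true,m),q(1,plus(one,plus(one,true)))) = g(g(true,m),q(1,N)).
Decompose g/2: g(true,m) = g(true,m),  q(1,plus(one,plus(one,true))) = q(1,N).
Delete trivial equation g(true,m) = g(true,m).
Decompose q/2: 1 = 1,  plus(one,plus(one,true)) = N.
Delete trivial equation 1 = 1.
Bind N := plus(one,plus(one,true)); substituting into the remaining equation gives: g(g(1,plus(one,plus(one,true))),q(plus(one,plus(one,true)),g(plus(plus(one,plus(one,true)),a),g(0,one)))) = U. Substituting into the earlier binding gives Z := g(plus(plus(one,plus(one,true)),a),g(0,one)).
Bind U := g(g(1,plus(one,plus(one,true))),q(plus(one,plus(one,true)),g(plus(plus(one,plus(one,true)),a),g(0,one)))). Substituting into the earlier binding gives W := g(g(1,plus(one,plus(one,true))),q(plus(one,plus(one,true)),g(plus(plus(one,plus(one,true)),a),g(0,one)))).
MGU = { Z -> g(plus(plus(one,plus(one,true)),a),g(0,one)), W -> g(g(1,plus(one,plus(one,true))),q(plus(one,plus(one,true)),g(plus(plus(one,plus(one,true)),a),g(0,one)))), R -> one, N -> plus(one,plus(one,true)), U -> g(g(1,plus(one,plus(one,true))),q(plus(one,plus(one,true)),g(plus(plus(one,plus(one,true)),a),g(0,one)))) }, so Z -> g(plus(plus(one,plus(one,true)),a),g(0,one)).

g(plus(plus(one,plus(one,true)),a),g(0,one))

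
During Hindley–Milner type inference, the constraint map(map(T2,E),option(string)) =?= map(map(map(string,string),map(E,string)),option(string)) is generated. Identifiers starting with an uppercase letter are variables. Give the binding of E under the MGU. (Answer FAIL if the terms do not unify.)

Decompose map/2: map(T2,E) =?= map(map(string,string),map(E,string)),  option(string) =?= option(string).
Decompose map/2: T2 =?= map(string,string),  E =?= map(E,string).
Bind T2 := map(string,string); no other remaining equation mentions T2.
Occurs check fails: E occurs in map(E,string); the equation E =?= map(E,string) has no finite solution.

FAIL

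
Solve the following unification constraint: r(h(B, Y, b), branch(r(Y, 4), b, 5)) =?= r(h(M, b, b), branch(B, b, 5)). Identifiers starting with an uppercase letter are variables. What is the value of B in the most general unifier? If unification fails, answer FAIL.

Decompose r/2: h(B, Y, b) =?= h(M, b, b),  branch(r(Y, 4), b, 5) =?= branch(B, b, 5).
Decompose h/3: B =?= M,  Y =?= b,  b =?= b.
Bind B := M; substituting into the one remaining equation that mentions B gives: branch(r(Y, 4), b, 5) =?= branch(M, b, 5).
Bind Y := b; substituting into the one remaining equation that mentions Y gives: branch(r(b, 4), b, 5) =?= branch(M, b, 5).
Delete trivial equation b =?= b.
Decompose branch/3: r(b, 4) =?= M,  b =?= b,  5 =?= 5.
Bind M := r(b, 4); no other remaining equation mentions M. Substituting into the earlier binding gives B := r(b, 4).
Delete trivial equation b =?= b.
Delete trivial equation 5 =?= 5.
MGU = { B -> r(b, 4), Y -> b, M -> r(b, 4) }, so B -> r(b, 4).

r(b, 4)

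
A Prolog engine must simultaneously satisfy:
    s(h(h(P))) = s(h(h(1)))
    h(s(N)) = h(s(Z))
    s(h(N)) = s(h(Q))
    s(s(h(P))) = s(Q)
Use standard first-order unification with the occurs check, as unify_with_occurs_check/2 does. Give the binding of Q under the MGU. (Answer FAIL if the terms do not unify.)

s(h(1))

Decompose s/1: h(h(P)) = h(h(1)).
Decompose h/1: h(P) = h(1).
Decompose h/1: P = 1.
Bind P := 1; substituting into the one remaining equation that mentions P gives: s(s(h(1))) = s(Q).
Decompose h/1: s(N) = s(Z).
Decompose s/1: N = Z.
Bind N := Z; substituting into the one remaining equation that mentions N gives: s(h(Z)) = s(h(Q)).
Decompose s/1: h(Z) = h(Q).
Decompose h/1: Z = Q.
Bind Z := Q; no other remaining equation mentions Z. Substituting into the earlier binding gives N := Q.
Decompose s/1: s(h(1)) = Q.
Bind Q := s(h(1)). Substituting into the earlier bindings gives N := s(h(1)), Z := s(h(1)).
MGU = { P -> 1, N -> s(h(1)), Z -> s(h(1)), Q -> s(h(1)) }, so Q -> s(h(1)).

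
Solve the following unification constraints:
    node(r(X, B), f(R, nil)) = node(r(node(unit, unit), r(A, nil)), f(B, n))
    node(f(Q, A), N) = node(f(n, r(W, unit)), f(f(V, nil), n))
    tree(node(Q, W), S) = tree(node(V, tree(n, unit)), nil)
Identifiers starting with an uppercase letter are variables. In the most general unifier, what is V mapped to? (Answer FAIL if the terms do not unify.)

Decompose node/2: r(X, B) = r(node(unit, unit), r(A, nil)),  f(R, nil) = f(B, n).
Decompose r/2: X = node(unit, unit),  B = r(A, nil).
Bind X := node(unit, unit); no other remaining equation mentions X.
Bind B := r(A, nil); substituting into the one remaining equation that mentions B gives: f(R, nil) = f(r(A, nil), n).
Decompose f/2: R = r(A, nil),  nil = n.
Bind R := r(A, nil); no other remaining equation mentions R.
Clash: constants nil and n differ; no unifier exists.

FAIL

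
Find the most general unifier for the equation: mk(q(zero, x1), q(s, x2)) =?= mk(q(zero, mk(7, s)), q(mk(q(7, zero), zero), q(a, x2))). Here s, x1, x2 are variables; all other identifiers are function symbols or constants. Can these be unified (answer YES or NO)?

NO

Decompose mk/2: q(zero, x1) =?= q(zero, mk(7, s)),  q(s, x2) =?= q(mk(q(7, zero), zero), q(a, x2)).
Decompose q/2: zero =?= zero,  x1 =?= mk(7, s).
Delete trivial equation zero =?= zero.
Bind x1 := mk(7, s); no other remaining equation mentions x1.
Decompose q/2: s =?= mk(q(7, zero), zero),  x2 =?= q(a, x2).
Bind s := mk(q(7, zero), zero); no other remaining equation mentions s. Substituting into the earlier binding gives x1 := mk(7, mk(q(7, zero), zero)).
Occurs check fails: x2 occurs in q(a, x2); the equation x2 =?= q(a, x2) has no finite solution.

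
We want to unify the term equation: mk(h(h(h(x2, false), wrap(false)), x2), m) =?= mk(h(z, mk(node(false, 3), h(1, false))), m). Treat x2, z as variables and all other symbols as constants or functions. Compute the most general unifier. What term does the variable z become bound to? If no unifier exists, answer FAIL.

Decompose mk/2: h(h(h(x2, false), wrap(false)), x2) =?= h(z, mk(node(false, 3), h(1, false))),  m =?= m.
Decompose h/2: h(h(x2, false), wrap(false)) =?= z,  x2 =?= mk(node(false, 3), h(1, false)).
Bind z := h(h(x2, false), wrap(false)); no other remaining equation mentions z.
Bind x2 := mk(node(false, 3), h(1, false)); no other remaining equation mentions x2. Substituting into the earlier binding gives z := h(h(mk(node(false, 3), h(1, false)), false), wrap(false)).
Delete trivial equation m =?= m.
MGU = { z -> h(h(mk(node(false, 3), h(1, false)), false), wrap(false)), x2 -> mk(node(false, 3), h(1, false)) }, so z -> h(h(mk(node(false, 3), h(1, false)), false), wrap(false)).

h(h(mk(node(false, 3), h(1, false)), false), wrap(false))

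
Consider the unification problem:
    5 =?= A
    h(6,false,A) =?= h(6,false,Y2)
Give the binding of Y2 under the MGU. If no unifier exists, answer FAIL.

Bind A := 5; substituting into the remaining equation gives: h(6,false,5) =?= h(6,false,Y2).
Decompose h/3: 6 =?= 6,  false =?= false,  5 =?= Y2.
Delete trivial equation 6 =?= 6.
Delete trivial equation false =?= false.
Bind Y2 := 5.
MGU = { A := 5, Y2 := 5 }, so Y2 := 5.

5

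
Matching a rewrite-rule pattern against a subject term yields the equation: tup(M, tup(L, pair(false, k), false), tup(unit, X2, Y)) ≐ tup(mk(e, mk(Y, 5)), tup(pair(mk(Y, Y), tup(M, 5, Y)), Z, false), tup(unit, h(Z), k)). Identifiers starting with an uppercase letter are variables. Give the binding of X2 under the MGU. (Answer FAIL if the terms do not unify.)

h(pair(false, k))

Decompose tup/3: M ≐ mk(e, mk(Y, 5)),  tup(L, pair(false, k), false) ≐ tup(pair(mk(Y, Y), tup(M, 5, Y)), Z, false),  tup(unit, X2, Y) ≐ tup(unit, h(Z), k).
Bind M := mk(e, mk(Y, 5)); substituting into the one remaining equation that mentions M gives: tup(L, pair(false, k), false) ≐ tup(pair(mk(Y, Y), tup(mk(e, mk(Y, 5)), 5, Y)), Z, false).
Decompose tup/3: L ≐ pair(mk(Y, Y), tup(mk(e, mk(Y, 5)), 5, Y)),  pair(false, k) ≐ Z,  false ≐ false.
Bind L := pair(mk(Y, Y), tup(mk(e, mk(Y, 5)), 5, Y)); no other remaining equation mentions L.
Bind Z := pair(false, k); substituting into the one remaining equation that mentions Z gives: tup(unit, X2, Y) ≐ tup(unit, h(pair(false, k)), k).
Delete trivial equation false ≐ false.
Decompose tup/3: unit ≐ unit,  X2 ≐ h(pair(false, k)),  Y ≐ k.
Delete trivial equation unit ≐ unit.
Bind X2 := h(pair(false, k)); no other remaining equation mentions X2.
Bind Y := k. Substituting into the earlier bindings gives M := mk(e, mk(k, 5)), L := pair(mk(k, k), tup(mk(e, mk(k, 5)), 5, k)).
MGU = { M -> mk(e, mk(k, 5)), L -> pair(mk(k, k), tup(mk(e, mk(k, 5)), 5, k)), Z -> pair(false, k), X2 -> h(pair(false, k)), Y -> k }, so X2 -> h(pair(false, k)).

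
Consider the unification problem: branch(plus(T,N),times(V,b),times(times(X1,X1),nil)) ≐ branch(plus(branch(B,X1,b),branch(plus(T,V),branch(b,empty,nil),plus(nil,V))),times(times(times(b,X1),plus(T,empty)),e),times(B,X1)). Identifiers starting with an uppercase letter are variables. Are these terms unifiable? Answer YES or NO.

Decompose branch/3: plus(T,N) ≐ plus(branch(B,X1,b),branch(plus(T,V),branch(b,empty,nil),plus(nil,V))),  times(V,b) ≐ times(times(times(b,X1),plus(T,empty)),e),  times(times(X1,X1),nil) ≐ times(B,X1).
Decompose plus/2: T ≐ branch(B,X1,b),  N ≐ branch(plus(T,V),branch(b,empty,nil),plus(nil,V)).
Bind T := branch(B,X1,b); substituting into the 2 remaining equations that mention T gives: N ≐ branch(plus(branch(B,X1,b),V),branch(b,empty,nil),plus(nil,V)),  times(V,b) ≐ times(times(times(b,X1),plus(branch(B,X1,b),empty)),e).
Bind N := branch(plus(branch(B,X1,b),V),branch(b,empty,nil),plus(nil,V)); no other remaining equation mentions N.
Decompose times/2: V ≐ times(times(b,X1),plus(branch(B,X1,b),empty)),  b ≐ e.
Bind V := times(times(b,X1),plus(branch(B,X1,b),empty)); no other remaining equation mentions V. Substituting into the earlier binding gives N := branch(plus(branch(B,X1,b),times(times(b,X1),plus(branch(B,X1,b),empty))),branch(b,empty,nil),plus(nil,times(times(b,X1),plus(branch(B,X1,b),empty)))).
Clash: constants b and e differ; no unifier exists.

NO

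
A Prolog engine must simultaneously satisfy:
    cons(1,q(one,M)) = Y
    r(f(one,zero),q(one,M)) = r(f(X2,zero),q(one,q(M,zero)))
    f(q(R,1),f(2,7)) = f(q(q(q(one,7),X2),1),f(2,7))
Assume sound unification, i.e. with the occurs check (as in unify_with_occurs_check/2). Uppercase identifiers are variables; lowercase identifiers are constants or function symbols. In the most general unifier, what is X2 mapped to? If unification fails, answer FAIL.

FAIL

Bind Y := cons(1,q(one,M)); no other remaining equation mentions Y.
Decompose r/2: f(one,zero) = f(X2,zero),  q(one,M) = q(one,q(M,zero)).
Decompose f/2: one = X2,  zero = zero.
Bind X2 := one; substituting into the one remaining equation that mentions X2 gives: f(q(R,1),f(2,7)) = f(q(q(q(one,7),one),1),f(2,7)).
Delete trivial equation zero = zero.
Decompose q/2: one = one,  M = q(M,zero).
Delete trivial equation one = one.
Occurs check fails: M occurs in q(M,zero); the equation M = q(M,zero) has no finite solution.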